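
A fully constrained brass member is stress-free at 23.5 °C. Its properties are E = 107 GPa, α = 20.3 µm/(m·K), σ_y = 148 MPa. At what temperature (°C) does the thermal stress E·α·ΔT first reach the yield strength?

E·α·ΔT = 148.0 MPa ⇒ ΔT = 148.0 / (107.0×10³ × 20.3×10⁻⁶) = 68.14 K.
T = 23.5 + 68.14 = 91.64 °C.

91.6 °C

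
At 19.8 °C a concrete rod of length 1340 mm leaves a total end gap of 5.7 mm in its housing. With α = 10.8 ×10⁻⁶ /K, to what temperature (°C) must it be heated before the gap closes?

414 °C

α·L₀·ΔT = 5.7 mm ⇒ ΔT = 5.7 / (10.8×10⁻⁶ × 1340.0) = 393.9 K.
T = 19.8 + 393.9 = 413.7 °C.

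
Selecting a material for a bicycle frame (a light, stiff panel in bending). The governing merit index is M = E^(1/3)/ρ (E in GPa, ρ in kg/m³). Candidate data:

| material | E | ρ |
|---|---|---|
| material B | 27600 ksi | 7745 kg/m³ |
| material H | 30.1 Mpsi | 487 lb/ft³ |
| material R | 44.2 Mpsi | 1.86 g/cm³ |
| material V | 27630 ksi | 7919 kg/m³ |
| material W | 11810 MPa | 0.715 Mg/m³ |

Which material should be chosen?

Convert each candidate to consistent units, then evaluate M:
  material B: E = 190.3 GPa, ρ = 7745 kg/m³
  material H: E = 207.5 GPa, ρ = 7801 kg/m³
  material R: E = 304.7 GPa, ρ = 1860 kg/m³
  material V: E = 190.5 GPa, ρ = 7919 kg/m³
  material W: E = 11.81 GPa, ρ = 715.0 kg/m³
  material R: M = 3.62×10⁻³
  material W: M = 3.19×10⁻³
  material H: M = 0.759×10⁻³
  material B: M = 0.743×10⁻³
  material V: M = 0.727×10⁻³
Material R ranks first.

material R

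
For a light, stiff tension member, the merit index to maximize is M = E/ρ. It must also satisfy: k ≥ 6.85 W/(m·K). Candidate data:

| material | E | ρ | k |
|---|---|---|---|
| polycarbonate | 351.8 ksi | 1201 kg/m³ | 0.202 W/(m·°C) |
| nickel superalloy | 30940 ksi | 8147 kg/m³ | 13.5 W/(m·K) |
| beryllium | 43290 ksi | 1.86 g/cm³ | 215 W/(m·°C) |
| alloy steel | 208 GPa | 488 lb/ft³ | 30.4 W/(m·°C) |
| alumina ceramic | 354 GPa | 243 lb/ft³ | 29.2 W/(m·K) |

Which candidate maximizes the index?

beryllium

Screen on constraints: k ≥ 6.85 W/(m·K). Survivors: nickel superalloy, beryllium, alloy steel, alumina ceramic.
After converting to SI:
  nickel superalloy: E = 213.3 GPa, ρ = 8147 kg/m³
  beryllium: E = 298.5 GPa, ρ = 1860 kg/m³
  alloy steel: E = 208.0 GPa, ρ = 7817 kg/m³
  alumina ceramic: E = 354.0 GPa, ρ = 3892 kg/m³
  beryllium: M = 160 MN·m/kg
  alumina ceramic: M = 90.9 MN·m/kg
  alloy steel: M = 26.6 MN·m/kg
  nickel superalloy: M = 26.2 MN·m/kg
Beryllium ranks first.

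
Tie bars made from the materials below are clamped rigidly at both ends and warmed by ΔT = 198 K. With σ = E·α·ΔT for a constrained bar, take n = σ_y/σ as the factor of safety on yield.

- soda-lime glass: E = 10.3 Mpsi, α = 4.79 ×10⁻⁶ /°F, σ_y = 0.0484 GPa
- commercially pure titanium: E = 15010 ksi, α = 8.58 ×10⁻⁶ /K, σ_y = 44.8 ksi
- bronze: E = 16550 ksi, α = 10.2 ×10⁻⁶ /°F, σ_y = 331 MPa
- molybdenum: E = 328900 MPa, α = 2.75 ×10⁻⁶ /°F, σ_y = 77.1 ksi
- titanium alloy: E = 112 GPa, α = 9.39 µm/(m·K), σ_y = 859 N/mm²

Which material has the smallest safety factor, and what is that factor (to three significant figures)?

soda-lime glass, n = 0.399

Converting E to GPa, α to ×10⁻⁶/K, σ_y to MPa, then σ and n for each:
  soda-lime glass: E = 71.02, α = 8.62, σ_y = 48.40 → σ = 121 MPa, n = 0.399
  commercially pure titanium: E = 103.5, α = 8.58, σ_y = 308.9 → σ = 176 MPa, n = 1.76
  bronze: E = 114.1, α = 18.4, σ_y = 331.0 → σ = 415 MPa, n = 0.798
  molybdenum: E = 328.9, α = 4.95, σ_y = 531.6 → σ = 322 MPa, n = 1.65
  titanium alloy: E = 112.0, α = 9.39, σ_y = 859.0 → σ = 208 MPa, n = 4.13
Soda-lime glass has the lowest safety factor, n = 0.399.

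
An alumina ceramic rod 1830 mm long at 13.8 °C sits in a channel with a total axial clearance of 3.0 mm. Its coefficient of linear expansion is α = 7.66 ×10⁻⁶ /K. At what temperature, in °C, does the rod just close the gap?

α·L₀·ΔT = 3.0 mm ⇒ ΔT = 3.0 / (7.66×10⁻⁶ × 1830.0) = 214.0 K.
T = 13.8 + 214.0 = 227.8 °C.

228 °C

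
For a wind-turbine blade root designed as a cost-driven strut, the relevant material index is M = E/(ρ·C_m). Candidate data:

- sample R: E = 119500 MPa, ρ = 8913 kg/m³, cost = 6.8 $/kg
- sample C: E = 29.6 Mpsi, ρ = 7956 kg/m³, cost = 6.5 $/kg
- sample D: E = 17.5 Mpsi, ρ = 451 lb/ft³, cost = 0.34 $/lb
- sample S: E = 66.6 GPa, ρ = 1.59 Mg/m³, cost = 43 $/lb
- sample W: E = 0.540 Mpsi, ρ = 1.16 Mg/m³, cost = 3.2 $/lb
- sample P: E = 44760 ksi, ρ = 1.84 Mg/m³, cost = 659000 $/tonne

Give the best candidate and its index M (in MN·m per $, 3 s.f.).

After converting to SI:
  sample R: E = 119.5 GPa, ρ = 8913 kg/m³, cost = 6.800 $/kg
  sample C: E = 204.1 GPa, ρ = 7956 kg/m³, cost = 6.500 $/kg
  sample D: E = 120.7 GPa, ρ = 7224 kg/m³, cost = 0.7496 $/kg
  sample S: E = 66.60 GPa, ρ = 1590 kg/m³, cost = 94.80 $/kg
  sample W: E = 3.723 GPa, ρ = 1160 kg/m³, cost = 7.055 $/kg
  sample P: E = 308.6 GPa, ρ = 1840 kg/m³, cost = 659.0 $/kg
  sample D: M = 22.3 MN·m per $
  sample C: M = 3.95 MN·m per $
  sample R: M = 1.97 MN·m per $
  sample W: M = 0.455 MN·m per $
  sample S: M = 0.442 MN·m per $
  sample P: M = 0.255 MN·m per $
Sample D has the largest M.

sample D, M = 22.3 MN·m per $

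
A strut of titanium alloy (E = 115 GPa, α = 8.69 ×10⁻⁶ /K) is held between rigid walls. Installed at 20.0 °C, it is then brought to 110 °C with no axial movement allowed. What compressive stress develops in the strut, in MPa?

89.9 MPa

ΔT = 90.00 K. Constrained thermal stress σ = E·α·ΔT = 115.0×10³ MPa × 8.69×10⁻⁶ × 90.00 = 89.9 MPa (compressive).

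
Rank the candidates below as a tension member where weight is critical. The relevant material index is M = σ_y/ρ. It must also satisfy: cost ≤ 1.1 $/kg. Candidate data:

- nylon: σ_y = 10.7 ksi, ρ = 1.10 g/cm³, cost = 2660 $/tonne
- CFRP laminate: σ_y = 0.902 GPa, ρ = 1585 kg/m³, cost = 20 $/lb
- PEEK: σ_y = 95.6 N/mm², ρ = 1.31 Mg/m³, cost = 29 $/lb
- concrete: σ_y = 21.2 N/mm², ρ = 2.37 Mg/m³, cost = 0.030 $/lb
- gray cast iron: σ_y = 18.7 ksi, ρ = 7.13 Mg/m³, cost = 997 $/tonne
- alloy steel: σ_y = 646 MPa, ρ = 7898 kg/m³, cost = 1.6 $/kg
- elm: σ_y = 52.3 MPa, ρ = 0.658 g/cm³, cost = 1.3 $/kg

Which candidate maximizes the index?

Screen on constraints: cost ≤ 1.1 $/kg. Survivors: concrete, gray cast iron.
In SI units:
  concrete: σ_y = 21.20 MPa, ρ = 2370 kg/m³
  gray cast iron: σ_y = 128.9 MPa, ρ = 7130 kg/m³
  gray cast iron: M = 18.1 kN·m/kg
  concrete: M = 8.95 kN·m/kg
Highest index: gray cast iron.

gray cast iron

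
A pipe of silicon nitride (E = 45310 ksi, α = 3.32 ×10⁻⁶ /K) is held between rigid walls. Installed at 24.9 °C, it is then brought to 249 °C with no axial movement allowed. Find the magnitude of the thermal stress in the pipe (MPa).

E = 45310 ksi = 312.4 GPa.
ΔT = 224.1 K. Constrained thermal stress σ = E·α·ΔT = 312.4×10³ MPa × 3.32×10⁻⁶ × 224.1 = 232 MPa (compressive).

232 MPa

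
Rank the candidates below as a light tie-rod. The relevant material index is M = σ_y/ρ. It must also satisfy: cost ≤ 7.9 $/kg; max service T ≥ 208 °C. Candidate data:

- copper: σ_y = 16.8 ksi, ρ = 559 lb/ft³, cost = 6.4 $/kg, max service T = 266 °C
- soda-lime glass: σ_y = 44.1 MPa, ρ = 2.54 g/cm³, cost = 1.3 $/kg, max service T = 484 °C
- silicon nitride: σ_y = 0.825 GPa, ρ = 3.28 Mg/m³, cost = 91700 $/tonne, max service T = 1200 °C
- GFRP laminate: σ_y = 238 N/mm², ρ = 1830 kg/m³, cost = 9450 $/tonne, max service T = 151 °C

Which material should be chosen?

soda-lime glass

Screen on constraints: cost ≤ 7.9 $/kg; max service T ≥ 208 °C. Survivors: copper, soda-lime glass.
Normalizing units and computing the index:
  copper: σ_y = 115.8 MPa, ρ = 8954 kg/m³
  soda-lime glass: σ_y = 44.10 MPa, ρ = 2540 kg/m³
  soda-lime glass: M = 17.4 kN·m/kg
  copper: M = 12.9 kN·m/kg
Soda-lime glass ranks first.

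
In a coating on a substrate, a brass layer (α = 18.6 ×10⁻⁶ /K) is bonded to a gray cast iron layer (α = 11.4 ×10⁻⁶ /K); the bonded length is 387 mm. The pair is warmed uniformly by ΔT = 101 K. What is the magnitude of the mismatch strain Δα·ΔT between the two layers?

7.27×10⁻⁴

Δα = |18.6 − 11.4|×10⁻⁶/K = 7.20×10⁻⁶/K.
Mismatch strain = Δα·ΔT = 7.20×10⁻⁶ × 101.0 = 7.27×10⁻⁴.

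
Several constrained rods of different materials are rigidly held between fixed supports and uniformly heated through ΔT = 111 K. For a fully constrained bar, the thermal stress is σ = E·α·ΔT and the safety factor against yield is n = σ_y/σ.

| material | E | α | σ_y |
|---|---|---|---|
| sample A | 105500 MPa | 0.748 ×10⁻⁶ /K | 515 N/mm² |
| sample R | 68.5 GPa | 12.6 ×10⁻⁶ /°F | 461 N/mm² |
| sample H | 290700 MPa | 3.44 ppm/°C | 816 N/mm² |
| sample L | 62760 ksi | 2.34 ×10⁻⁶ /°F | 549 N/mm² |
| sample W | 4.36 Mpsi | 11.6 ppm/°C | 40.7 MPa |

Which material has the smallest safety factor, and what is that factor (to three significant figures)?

sample W, n = 1.05

With everything in SI (GPa, ×10⁻⁶/K, MPa):
  sample A: E = 105.5, α = 0.748, σ_y = 515.0 → σ = 8.76 MPa, n = 58.8
  sample R: E = 68.50, α = 22.7, σ_y = 461.0 → σ = 172 MPa, n = 2.67
  sample H: E = 290.7, α = 3.44, σ_y = 816.0 → σ = 111 MPa, n = 7.35
  sample L: E = 432.7, α = 4.21, σ_y = 549.0 → σ = 202 MPa, n = 2.71
  sample W: E = 30.06, α = 11.6, σ_y = 40.70 → σ = 38.7 MPa, n = 1.05
The minimum is sample W at n = 1.05.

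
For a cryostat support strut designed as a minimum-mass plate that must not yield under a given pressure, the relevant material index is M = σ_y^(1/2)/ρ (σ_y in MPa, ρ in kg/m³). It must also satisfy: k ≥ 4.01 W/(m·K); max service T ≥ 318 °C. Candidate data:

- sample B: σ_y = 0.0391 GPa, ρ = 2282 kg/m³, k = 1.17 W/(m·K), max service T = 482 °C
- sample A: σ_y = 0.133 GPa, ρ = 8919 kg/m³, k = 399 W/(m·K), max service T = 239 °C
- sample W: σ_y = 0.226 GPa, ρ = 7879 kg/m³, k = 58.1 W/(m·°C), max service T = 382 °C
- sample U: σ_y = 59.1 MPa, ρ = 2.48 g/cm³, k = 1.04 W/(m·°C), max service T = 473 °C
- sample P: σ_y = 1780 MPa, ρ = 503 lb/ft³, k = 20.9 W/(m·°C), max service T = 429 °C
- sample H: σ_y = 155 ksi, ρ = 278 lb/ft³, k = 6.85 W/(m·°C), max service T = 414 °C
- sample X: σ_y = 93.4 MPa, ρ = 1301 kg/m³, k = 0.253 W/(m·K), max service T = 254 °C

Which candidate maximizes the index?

sample H

Screen on constraints: k ≥ 4.01 W/(m·K); max service T ≥ 318 °C. Survivors: sample W, sample P, sample H.
After converting to SI:
  sample W: σ_y = 226.0 MPa, ρ = 7879 kg/m³
  sample P: σ_y = 1780 MPa, ρ = 8057 kg/m³
  sample H: σ_y = 1069 MPa, ρ = 4453 kg/m³
  sample H: M = 7.34×10⁻³
  sample P: M = 5.24×10⁻³
  sample W: M = 1.91×10⁻³
Sample H ranks first.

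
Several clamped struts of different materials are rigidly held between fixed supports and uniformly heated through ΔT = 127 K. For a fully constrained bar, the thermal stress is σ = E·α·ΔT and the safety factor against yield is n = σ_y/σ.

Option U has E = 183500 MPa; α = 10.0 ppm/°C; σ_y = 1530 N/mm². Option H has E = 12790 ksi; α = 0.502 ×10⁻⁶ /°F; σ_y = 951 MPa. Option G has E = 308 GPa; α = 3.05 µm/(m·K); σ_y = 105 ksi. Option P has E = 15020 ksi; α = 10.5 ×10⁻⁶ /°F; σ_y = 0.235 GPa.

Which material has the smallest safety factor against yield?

option P

With everything in SI (GPa, ×10⁻⁶/K, MPa):
  option U: E = 183.5, α = 10.0, σ_y = 1530 → σ = 233 MPa, n = 6.57
  option H: E = 88.18, α = 0.904, σ_y = 951.0 → σ = 10.1 MPa, n = 94.0
  option G: E = 308.0, α = 3.05, σ_y = 723.9 → σ = 119 MPa, n = 6.07
  option P: E = 103.6, α = 18.9, σ_y = 235.0 → σ = 249 MPa, n = 0.945
The minimum is option P at n = 0.945.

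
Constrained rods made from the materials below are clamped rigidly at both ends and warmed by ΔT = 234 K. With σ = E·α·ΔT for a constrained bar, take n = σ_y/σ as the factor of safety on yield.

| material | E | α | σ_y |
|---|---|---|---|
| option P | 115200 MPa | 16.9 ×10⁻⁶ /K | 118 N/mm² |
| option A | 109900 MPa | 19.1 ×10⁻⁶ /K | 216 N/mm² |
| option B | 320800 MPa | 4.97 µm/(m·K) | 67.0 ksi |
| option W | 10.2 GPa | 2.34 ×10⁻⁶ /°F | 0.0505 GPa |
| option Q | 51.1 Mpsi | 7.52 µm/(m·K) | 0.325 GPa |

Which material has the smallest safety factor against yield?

Converting E to GPa, α to ×10⁻⁶/K, σ_y to MPa, then σ and n for each:
  option P: E = 115.2, α = 16.9, σ_y = 118.0 → σ = 456 MPa, n = 0.259
  option A: E = 109.9, α = 19.1, σ_y = 216.0 → σ = 491 MPa, n = 0.440
  option B: E = 320.8, α = 4.97, σ_y = 461.9 → σ = 373 MPa, n = 1.24
  option W: E = 10.20, α = 4.21, σ_y = 50.50 → σ = 10.1 MPa, n = 5.02
  option Q: E = 352.3, α = 7.52, σ_y = 325.0 → σ = 620 MPa, n = 0.524
Option P has the lowest safety factor, n = 0.259.

option P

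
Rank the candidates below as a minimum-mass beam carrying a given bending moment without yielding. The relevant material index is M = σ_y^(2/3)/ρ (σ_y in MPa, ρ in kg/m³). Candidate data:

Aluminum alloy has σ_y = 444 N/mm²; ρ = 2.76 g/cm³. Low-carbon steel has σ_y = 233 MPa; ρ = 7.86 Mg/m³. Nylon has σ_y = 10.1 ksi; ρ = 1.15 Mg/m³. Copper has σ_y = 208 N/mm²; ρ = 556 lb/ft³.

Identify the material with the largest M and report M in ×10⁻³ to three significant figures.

aluminum alloy, M = 21.1×10⁻³

After converting to SI:
  aluminum alloy: σ_y = 444.0 MPa, ρ = 2760 kg/m³
  low-carbon steel: σ_y = 233.0 MPa, ρ = 7860 kg/m³
  nylon: σ_y = 69.64 MPa, ρ = 1150 kg/m³
  copper: σ_y = 208.0 MPa, ρ = 8906 kg/m³
  aluminum alloy: M = 21.1×10⁻³
  nylon: M = 14.7×10⁻³
  low-carbon steel: M = 4.82×10⁻³
  copper: M = 3.94×10⁻³
Aluminum alloy ranks first.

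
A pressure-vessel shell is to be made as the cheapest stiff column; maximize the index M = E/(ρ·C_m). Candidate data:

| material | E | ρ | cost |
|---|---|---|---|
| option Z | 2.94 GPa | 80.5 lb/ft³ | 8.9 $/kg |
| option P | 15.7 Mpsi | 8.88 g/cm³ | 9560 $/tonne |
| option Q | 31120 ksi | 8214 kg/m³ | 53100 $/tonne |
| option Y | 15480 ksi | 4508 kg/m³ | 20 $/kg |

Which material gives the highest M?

Putting every candidate on a common basis:
  option Z: E = 2.940 GPa, ρ = 1289 kg/m³, cost = 8.900 $/kg
  option P: E = 108.2 GPa, ρ = 8880 kg/m³, cost = 9.560 $/kg
  option Q: E = 214.6 GPa, ρ = 8214 kg/m³, cost = 53.10 $/kg
  option Y: E = 106.7 GPa, ρ = 4508 kg/m³, cost = 20.00 $/kg
  option P: M = 1.28 MN·m per $
  option Y: M = 1.18 MN·m per $
  option Q: M = 0.492 MN·m per $
  option Z: M = 0.256 MN·m per $
Option P has the largest M.

option P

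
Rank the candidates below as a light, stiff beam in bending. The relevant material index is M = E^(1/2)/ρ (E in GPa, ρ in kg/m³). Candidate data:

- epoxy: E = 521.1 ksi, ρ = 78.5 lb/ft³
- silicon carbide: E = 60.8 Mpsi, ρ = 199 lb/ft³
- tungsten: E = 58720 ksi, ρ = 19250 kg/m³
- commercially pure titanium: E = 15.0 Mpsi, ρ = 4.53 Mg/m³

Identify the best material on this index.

silicon carbide

Putting every candidate on a common basis:
  epoxy: E = 3.593 GPa, ρ = 1257 kg/m³
  silicon carbide: E = 419.2 GPa, ρ = 3188 kg/m³
  tungsten: E = 404.9 GPa, ρ = 19250 kg/m³
  commercially pure titanium: E = 103.4 GPa, ρ = 4530 kg/m³
  silicon carbide: M = 6.42×10⁻³
  commercially pure titanium: M = 2.24×10⁻³
  epoxy: M = 1.51×10⁻³
  tungsten: M = 1.05×10⁻³
Silicon carbide ranks first.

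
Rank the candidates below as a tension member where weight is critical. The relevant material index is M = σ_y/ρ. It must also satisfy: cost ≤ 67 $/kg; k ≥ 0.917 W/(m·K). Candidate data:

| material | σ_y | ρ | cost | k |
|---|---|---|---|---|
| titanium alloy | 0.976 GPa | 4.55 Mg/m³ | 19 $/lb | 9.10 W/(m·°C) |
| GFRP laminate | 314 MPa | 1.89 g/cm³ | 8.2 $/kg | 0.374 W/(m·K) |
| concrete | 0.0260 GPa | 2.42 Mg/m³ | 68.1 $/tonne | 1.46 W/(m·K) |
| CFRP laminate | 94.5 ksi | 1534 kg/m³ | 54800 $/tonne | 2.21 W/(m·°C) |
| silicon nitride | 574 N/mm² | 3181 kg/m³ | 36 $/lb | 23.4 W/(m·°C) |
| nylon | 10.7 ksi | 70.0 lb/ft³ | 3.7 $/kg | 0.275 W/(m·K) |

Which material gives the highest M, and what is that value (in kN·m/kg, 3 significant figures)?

Screen on constraints: cost ≤ 67 $/kg; k ≥ 0.917 W/(m·K). Survivors: titanium alloy, concrete, CFRP laminate.
Putting every candidate on a common basis:
  titanium alloy: σ_y = 976.0 MPa, ρ = 4550 kg/m³
  concrete: σ_y = 26.00 MPa, ρ = 2420 kg/m³
  CFRP laminate: σ_y = 651.6 MPa, ρ = 1534 kg/m³
  CFRP laminate: M = 425 kN·m/kg
  titanium alloy: M = 215 kN·m/kg
  concrete: M = 10.7 kN·m/kg
The maximum is for CFRP laminate.

CFRP laminate, M = 425 kN·m/kg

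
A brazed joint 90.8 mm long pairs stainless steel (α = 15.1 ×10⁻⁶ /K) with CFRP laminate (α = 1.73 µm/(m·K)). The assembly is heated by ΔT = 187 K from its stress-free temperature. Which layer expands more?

α(stainless steel) = 15.1×10⁻⁶/K vs α(CFRP laminate) = 1.73×10⁻⁶/K.
Higher α expands more for the same ΔT: stainless steel.

stainless steel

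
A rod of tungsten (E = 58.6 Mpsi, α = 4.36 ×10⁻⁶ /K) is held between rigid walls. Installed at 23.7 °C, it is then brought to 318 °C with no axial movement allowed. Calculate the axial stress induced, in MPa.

518 MPa

E = 58.6 Mpsi = 404.0 GPa.
ΔT = 294.3 K. Constrained thermal stress σ = E·α·ΔT = 404.0×10³ MPa × 4.36×10⁻⁶ × 294.3 = 518 MPa (compressive).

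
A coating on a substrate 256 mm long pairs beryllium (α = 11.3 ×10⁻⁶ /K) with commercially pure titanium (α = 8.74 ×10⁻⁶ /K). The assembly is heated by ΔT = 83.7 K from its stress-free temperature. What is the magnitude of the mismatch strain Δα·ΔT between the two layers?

2.14×10⁻⁴

Δα = |11.3 − 8.74|×10⁻⁶/K = 2.56×10⁻⁶/K.
Mismatch strain = Δα·ΔT = 2.56×10⁻⁶ × 83.7 = 2.14×10⁻⁴.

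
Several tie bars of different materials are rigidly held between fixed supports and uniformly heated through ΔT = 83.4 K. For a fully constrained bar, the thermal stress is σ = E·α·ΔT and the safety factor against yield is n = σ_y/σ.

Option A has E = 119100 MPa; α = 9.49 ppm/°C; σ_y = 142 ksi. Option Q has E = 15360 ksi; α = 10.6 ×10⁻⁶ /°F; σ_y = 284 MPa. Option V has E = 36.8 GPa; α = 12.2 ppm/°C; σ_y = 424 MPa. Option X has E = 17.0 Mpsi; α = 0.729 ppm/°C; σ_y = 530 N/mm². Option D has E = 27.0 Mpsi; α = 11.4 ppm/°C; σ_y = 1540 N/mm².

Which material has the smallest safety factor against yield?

With everything in SI (GPa, ×10⁻⁶/K, MPa):
  option A: E = 119.1, α = 9.49, σ_y = 979.1 → σ = 94.3 MPa, n = 10.4
  option Q: E = 105.9, α = 19.1, σ_y = 284.0 → σ = 169 MPa, n = 1.69
  option V: E = 36.80, α = 12.2, σ_y = 424.0 → σ = 37.4 MPa, n = 11.3
  option X: E = 117.2, α = 0.729, σ_y = 530.0 → σ = 7.13 MPa, n = 74.4
  option D: E = 186.2, α = 11.4, σ_y = 1540 → σ = 177 MPa, n = 8.70
The minimum is option Q at n = 1.69.

option Q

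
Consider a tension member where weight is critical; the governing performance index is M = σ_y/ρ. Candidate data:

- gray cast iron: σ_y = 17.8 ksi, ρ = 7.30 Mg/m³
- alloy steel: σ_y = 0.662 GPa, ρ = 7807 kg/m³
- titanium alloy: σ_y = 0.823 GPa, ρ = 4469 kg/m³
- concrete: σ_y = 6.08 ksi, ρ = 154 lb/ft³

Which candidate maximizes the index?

Normalizing units and computing the index:
  gray cast iron: σ_y = 122.7 MPa, ρ = 7300 kg/m³
  alloy steel: σ_y = 662.0 MPa, ρ = 7807 kg/m³
  titanium alloy: σ_y = 823.0 MPa, ρ = 4469 kg/m³
  concrete: σ_y = 41.92 MPa, ρ = 2467 kg/m³
  titanium alloy: M = 184 kN·m/kg
  alloy steel: M = 84.8 kN·m/kg
  concrete: M = 17.0 kN·m/kg
  gray cast iron: M = 16.8 kN·m/kg
Highest index: titanium alloy.

titanium alloy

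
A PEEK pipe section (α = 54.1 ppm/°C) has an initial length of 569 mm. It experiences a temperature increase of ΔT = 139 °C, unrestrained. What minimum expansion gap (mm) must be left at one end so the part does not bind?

ΔL = α·L₀·ΔT = 54.1×10⁻⁶ × 569 mm × 139.0 K = 4.28 mm.

4.28 mm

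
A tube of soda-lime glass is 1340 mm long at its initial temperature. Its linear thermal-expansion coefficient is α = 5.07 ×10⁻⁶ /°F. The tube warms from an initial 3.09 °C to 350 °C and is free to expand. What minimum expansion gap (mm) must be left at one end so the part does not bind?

4.24 mm

Convert α: 5.07×10⁻⁶/°F × (9/5) = 9.13×10⁻⁶/K.
ΔT = 350 − 3.09 = 346.9 K.
ΔL = α·L₀·ΔT = 9.13×10⁻⁶ × 1340 mm × 346.9 K = 4.24 mm.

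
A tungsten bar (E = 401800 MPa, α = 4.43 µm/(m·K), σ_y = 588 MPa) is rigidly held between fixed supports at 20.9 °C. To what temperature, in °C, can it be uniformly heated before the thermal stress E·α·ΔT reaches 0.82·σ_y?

292 °C

E = 401800 MPa = 401.8 GPa.
E·α·ΔT = 482.2 MPa ⇒ ΔT = 482.2 / (401.8×10³ × 4.43×10⁻⁶) = 270.9 K.
T = 20.9 + 270.9 = 291.8 °C.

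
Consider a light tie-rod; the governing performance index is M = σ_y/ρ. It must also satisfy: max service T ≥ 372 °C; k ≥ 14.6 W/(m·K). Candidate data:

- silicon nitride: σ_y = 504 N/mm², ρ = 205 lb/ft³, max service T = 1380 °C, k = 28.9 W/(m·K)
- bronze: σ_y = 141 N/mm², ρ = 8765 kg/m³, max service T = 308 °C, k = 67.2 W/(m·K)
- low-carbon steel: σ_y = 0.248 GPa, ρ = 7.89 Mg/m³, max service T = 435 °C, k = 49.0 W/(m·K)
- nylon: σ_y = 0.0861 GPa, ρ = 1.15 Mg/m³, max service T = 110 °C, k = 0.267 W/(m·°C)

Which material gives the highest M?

silicon nitride

Screen on constraints: max service T ≥ 372 °C; k ≥ 14.6 W/(m·K). Survivors: silicon nitride, low-carbon steel.
In SI units:
  silicon nitride: σ_y = 504.0 MPa, ρ = 3284 kg/m³
  low-carbon steel: σ_y = 248.0 MPa, ρ = 7890 kg/m³
  silicon nitride: M = 153 kN·m/kg
  low-carbon steel: M = 31.4 kN·m/kg
Highest index: silicon nitride.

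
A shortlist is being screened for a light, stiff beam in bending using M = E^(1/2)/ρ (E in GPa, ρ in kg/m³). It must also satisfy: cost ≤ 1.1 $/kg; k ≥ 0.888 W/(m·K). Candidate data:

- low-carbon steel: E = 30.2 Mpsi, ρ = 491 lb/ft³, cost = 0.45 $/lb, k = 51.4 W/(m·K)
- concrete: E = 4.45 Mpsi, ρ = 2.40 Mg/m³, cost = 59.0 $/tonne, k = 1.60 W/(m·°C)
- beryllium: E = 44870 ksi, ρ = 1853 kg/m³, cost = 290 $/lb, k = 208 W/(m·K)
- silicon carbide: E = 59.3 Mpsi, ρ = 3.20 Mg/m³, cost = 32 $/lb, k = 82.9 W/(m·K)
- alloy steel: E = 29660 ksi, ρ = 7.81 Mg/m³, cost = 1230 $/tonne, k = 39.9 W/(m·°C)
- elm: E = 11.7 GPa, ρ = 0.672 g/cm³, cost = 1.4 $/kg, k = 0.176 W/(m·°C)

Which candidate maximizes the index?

Screen on constraints: cost ≤ 1.1 $/kg; k ≥ 0.888 W/(m·K). Survivors: low-carbon steel, concrete.
Putting every candidate on a common basis:
  low-carbon steel: E = 208.2 GPa, ρ = 7865 kg/m³
  concrete: E = 30.68 GPa, ρ = 2400 kg/m³
  concrete: M = 2.31×10⁻³
  low-carbon steel: M = 1.83×10⁻³
Concrete ranks first.

concrete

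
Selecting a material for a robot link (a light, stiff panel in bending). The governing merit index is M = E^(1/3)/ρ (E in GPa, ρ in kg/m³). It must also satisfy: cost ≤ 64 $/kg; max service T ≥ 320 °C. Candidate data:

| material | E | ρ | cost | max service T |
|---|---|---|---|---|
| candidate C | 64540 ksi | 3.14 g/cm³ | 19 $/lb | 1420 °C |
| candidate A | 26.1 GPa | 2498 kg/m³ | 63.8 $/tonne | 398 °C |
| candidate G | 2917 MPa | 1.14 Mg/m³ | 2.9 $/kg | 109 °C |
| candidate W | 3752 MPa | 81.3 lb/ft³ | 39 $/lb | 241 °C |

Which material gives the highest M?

candidate C

Screen on constraints: cost ≤ 64 $/kg; max service T ≥ 320 °C. Survivors: candidate C, candidate A.
After converting to SI:
  candidate C: E = 445.0 GPa, ρ = 3140 kg/m³
  candidate A: E = 26.10 GPa, ρ = 2498 kg/m³
  candidate C: M = 2.43×10⁻³
  candidate A: M = 1.19×10⁻³
Highest index: candidate C.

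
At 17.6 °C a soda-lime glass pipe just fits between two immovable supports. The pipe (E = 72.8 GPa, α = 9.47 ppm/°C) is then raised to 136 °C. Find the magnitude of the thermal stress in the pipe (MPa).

81.6 MPa

ΔT = 118.4 K. Constrained thermal stress σ = E·α·ΔT = 72.80×10³ MPa × 9.47×10⁻⁶ × 118.4 = 81.6 MPa (compressive).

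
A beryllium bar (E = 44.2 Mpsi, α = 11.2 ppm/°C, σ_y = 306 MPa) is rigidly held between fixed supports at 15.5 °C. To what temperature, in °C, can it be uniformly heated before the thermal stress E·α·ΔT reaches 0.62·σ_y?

E = 44.2 Mpsi = 304.7 GPa.
E·α·ΔT = 189.7 MPa ⇒ ΔT = 189.7 / (304.7×10³ × 11.2×10⁻⁶) = 55.58 K.
T = 15.5 + 55.58 = 71.08 °C.

71.1 °C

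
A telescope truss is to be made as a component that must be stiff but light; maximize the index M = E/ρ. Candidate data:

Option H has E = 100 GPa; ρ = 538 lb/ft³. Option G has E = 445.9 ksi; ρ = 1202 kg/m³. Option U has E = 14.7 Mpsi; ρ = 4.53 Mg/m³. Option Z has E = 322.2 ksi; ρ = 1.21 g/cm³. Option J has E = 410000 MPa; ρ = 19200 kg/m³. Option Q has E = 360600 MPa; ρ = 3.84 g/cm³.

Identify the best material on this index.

After converting to SI:
  option H: E = 100.0 GPa, ρ = 8618 kg/m³
  option G: E = 3.074 GPa, ρ = 1202 kg/m³
  option U: E = 101.4 GPa, ρ = 4530 kg/m³
  option Z: E = 2.221 GPa, ρ = 1210 kg/m³
  option J: E = 410.0 GPa, ρ = 19200 kg/m³
  option Q: E = 360.6 GPa, ρ = 3840 kg/m³
  option Q: M = 93.9 MN·m/kg
  option U: M = 22.4 MN·m/kg
  option J: M = 21.4 MN·m/kg
  option H: M = 11.6 MN·m/kg
  option G: M = 2.56 MN·m/kg
  option Z: M = 1.84 MN·m/kg
The maximum is for option Q.

option Q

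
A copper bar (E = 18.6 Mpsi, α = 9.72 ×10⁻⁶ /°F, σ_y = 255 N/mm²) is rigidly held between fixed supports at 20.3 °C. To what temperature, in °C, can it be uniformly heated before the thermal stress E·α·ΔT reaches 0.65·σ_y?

E = 18.6 Mpsi = 128.2 GPa.
α = 9.72×10⁻⁶/°F × 9/5 = 17.5×10⁻⁶/K.
σ_y = 255 N/mm² = 255.0 MPa.
E·α·ΔT = 165.8 MPa ⇒ ΔT = 165.8 / (128.2×10³ × 17.5×10⁻⁶) = 73.87 K.
T = 20.3 + 73.87 = 94.17 °C.

94.2 °C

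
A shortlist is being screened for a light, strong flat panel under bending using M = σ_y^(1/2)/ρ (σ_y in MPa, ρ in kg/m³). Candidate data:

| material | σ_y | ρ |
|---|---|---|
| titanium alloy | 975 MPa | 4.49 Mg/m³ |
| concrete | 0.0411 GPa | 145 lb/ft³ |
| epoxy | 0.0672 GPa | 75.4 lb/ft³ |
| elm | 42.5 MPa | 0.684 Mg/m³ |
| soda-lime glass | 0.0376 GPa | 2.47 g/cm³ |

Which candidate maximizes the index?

elm

In SI units:
  titanium alloy: σ_y = 975.0 MPa, ρ = 4490 kg/m³
  concrete: σ_y = 41.10 MPa, ρ = 2323 kg/m³
  epoxy: σ_y = 67.20 MPa, ρ = 1208 kg/m³
  elm: σ_y = 42.50 MPa, ρ = 684.0 kg/m³
  soda-lime glass: σ_y = 37.60 MPa, ρ = 2470 kg/m³
  elm: M = 9.53×10⁻³
  titanium alloy: M = 6.95×10⁻³
  epoxy: M = 6.79×10⁻³
  concrete: M = 2.76×10⁻³
  soda-lime glass: M = 2.48×10⁻³
Elm ranks first.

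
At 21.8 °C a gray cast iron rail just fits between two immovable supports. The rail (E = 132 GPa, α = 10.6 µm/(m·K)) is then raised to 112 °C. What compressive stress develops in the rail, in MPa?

ΔT = 90.20 K. Constrained thermal stress σ = E·α·ΔT = 132.0×10³ MPa × 10.6×10⁻⁶ × 90.20 = 126 MPa (compressive).

126 MPa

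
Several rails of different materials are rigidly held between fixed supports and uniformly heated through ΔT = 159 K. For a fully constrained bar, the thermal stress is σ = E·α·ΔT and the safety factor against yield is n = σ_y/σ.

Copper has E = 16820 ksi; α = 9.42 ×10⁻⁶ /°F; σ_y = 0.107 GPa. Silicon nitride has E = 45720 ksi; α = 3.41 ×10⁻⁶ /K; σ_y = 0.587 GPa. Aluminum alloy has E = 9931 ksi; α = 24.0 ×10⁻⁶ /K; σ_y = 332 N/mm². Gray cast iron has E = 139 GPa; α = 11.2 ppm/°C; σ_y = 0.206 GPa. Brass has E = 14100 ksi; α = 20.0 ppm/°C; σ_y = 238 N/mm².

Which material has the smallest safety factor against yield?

copper

Converting E to GPa, α to ×10⁻⁶/K, σ_y to MPa, then σ and n for each:
  copper: E = 116.0, α = 17.0, σ_y = 107.0 → σ = 313 MPa, n = 0.342
  silicon nitride: E = 315.2, α = 3.41, σ_y = 587.0 → σ = 171 MPa, n = 3.43
  aluminum alloy: E = 68.47, α = 24.0, σ_y = 332.0 → σ = 261 MPa, n = 1.27
  gray cast iron: E = 139.0, α = 11.2, σ_y = 206.0 → σ = 248 MPa, n = 0.832
  brass: E = 97.22, α = 20.0, σ_y = 238.0 → σ = 309 MPa, n = 0.770
Copper has the lowest safety factor, n = 0.342.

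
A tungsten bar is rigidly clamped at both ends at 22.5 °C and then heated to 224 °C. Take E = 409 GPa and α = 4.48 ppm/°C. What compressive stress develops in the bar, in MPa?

369 MPa

ΔT = 201.5 K. Constrained thermal stress σ = E·α·ΔT = 409.0×10³ MPa × 4.48×10⁻⁶ × 201.5 = 369 MPa (compressive).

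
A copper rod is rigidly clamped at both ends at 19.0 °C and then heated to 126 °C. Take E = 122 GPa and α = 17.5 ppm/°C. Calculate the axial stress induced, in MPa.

ΔT = 107.0 K. Constrained thermal stress σ = E·α·ΔT = 122.0×10³ MPa × 17.5×10⁻⁶ × 107.0 = 228 MPa (compressive).

228 MPa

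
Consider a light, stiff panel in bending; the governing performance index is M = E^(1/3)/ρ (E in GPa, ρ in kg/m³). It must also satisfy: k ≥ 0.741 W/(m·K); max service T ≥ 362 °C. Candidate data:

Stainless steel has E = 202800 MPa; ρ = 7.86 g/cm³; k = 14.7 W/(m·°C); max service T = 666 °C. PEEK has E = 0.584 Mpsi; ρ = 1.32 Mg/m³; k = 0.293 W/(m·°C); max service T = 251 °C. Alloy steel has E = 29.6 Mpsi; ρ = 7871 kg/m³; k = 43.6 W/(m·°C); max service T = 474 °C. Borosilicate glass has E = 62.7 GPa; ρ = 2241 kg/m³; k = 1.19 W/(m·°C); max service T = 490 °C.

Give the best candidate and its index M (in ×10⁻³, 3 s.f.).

Screen on constraints: k ≥ 0.741 W/(m·K); max service T ≥ 362 °C. Survivors: stainless steel, alloy steel, borosilicate glass.
In SI units:
  stainless steel: E = 202.8 GPa, ρ = 7860 kg/m³
  alloy steel: E = 204.1 GPa, ρ = 7871 kg/m³
  borosilicate glass: E = 62.70 GPa, ρ = 2241 kg/m³
  borosilicate glass: M = 1.77×10⁻³
  alloy steel: M = 0.748×10⁻³
  stainless steel: M = 0.747×10⁻³
The maximum is for borosilicate glass.

borosilicate glass, M = 1.77×10⁻³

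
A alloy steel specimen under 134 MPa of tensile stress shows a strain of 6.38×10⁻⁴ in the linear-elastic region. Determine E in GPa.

210 GPa

E = σ/ε = 134 MPa / 6.38×10⁻⁴ = 210000 MPa = 210 GPa.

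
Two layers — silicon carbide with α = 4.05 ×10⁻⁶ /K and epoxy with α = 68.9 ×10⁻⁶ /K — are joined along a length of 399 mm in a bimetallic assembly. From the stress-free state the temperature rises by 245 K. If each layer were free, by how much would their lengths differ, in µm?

6340 µm

Δα = |4.05 − 68.9|×10⁻⁶/K = 64.9×10⁻⁶/K.
ΔL_mismatch = Δα·L·ΔT = 64.9×10⁻⁶ × 399.0 mm × 245.0 K = 6340 µm.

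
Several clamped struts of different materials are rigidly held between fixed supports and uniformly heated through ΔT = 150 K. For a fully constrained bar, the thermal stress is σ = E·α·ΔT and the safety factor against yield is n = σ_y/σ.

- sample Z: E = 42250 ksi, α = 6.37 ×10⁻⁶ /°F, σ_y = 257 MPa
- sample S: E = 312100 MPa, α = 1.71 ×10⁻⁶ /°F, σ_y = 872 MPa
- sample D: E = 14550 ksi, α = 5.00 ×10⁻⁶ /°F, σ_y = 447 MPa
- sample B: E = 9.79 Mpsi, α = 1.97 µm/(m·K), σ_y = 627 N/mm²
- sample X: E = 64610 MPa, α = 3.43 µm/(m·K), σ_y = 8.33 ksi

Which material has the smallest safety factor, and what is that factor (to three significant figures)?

Converting E to GPa, α to ×10⁻⁶/K, σ_y to MPa, then σ and n for each:
  sample Z: E = 291.3, α = 11.5, σ_y = 257.0 → σ = 501 MPa, n = 0.513
  sample S: E = 312.1, α = 3.08, σ_y = 872.0 → σ = 144 MPa, n = 6.05
  sample D: E = 100.3, α = 9.00, σ_y = 447.0 → σ = 135 MPa, n = 3.30
  sample B: E = 67.50, α = 1.97, σ_y = 627.0 → σ = 19.9 MPa, n = 31.4
  sample X: E = 64.61, α = 3.43, σ_y = 57.43 → σ = 33.2 MPa, n = 1.73
The minimum is sample Z at n = 0.513.

sample Z, n = 0.513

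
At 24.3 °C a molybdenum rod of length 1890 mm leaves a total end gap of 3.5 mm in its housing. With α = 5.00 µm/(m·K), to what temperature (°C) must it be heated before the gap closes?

α·L₀·ΔT = 3.5 mm ⇒ ΔT = 3.5 / (5.00×10⁻⁶ × 1890.0) = 370.4 K.
T = 24.3 + 370.4 = 394.7 °C.

395 °C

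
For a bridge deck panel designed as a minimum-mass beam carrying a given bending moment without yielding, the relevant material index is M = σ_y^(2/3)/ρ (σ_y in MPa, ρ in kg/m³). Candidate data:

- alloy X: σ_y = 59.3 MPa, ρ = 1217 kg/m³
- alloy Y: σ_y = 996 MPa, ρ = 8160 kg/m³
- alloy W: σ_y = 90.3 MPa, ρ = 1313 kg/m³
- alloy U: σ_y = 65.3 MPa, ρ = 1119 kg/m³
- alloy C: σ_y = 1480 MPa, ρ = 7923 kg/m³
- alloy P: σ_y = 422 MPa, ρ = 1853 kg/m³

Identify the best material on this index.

alloy P

Evaluate M for each candidate:
  alloy P: M = 30.4×10⁻³
  alloy C: M = 16.4×10⁻³
  alloy W: M = 15.3×10⁻³
  alloy U: M = 14.5×10⁻³
  alloy X: M = 12.5×10⁻³
  alloy Y: M = 12.2×10⁻³
The maximum is for alloy P.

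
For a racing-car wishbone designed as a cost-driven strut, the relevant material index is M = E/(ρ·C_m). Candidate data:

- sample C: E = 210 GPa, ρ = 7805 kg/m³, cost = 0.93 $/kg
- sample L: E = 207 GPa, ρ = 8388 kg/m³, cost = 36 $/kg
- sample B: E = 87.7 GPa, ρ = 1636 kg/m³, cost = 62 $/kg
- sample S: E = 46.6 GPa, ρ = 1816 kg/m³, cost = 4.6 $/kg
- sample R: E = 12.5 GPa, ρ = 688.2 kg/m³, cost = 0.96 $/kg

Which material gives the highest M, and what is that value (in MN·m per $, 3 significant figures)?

sample C, M = 28.9 MN·m per $

Computing M directly (units already consistent):
  sample C: M = 28.9 MN·m per $
  sample R: M = 18.9 MN·m per $
  sample S: M = 5.58 MN·m per $
  sample B: M = 0.865 MN·m per $
  sample L: M = 0.686 MN·m per $
Sample C has the largest M.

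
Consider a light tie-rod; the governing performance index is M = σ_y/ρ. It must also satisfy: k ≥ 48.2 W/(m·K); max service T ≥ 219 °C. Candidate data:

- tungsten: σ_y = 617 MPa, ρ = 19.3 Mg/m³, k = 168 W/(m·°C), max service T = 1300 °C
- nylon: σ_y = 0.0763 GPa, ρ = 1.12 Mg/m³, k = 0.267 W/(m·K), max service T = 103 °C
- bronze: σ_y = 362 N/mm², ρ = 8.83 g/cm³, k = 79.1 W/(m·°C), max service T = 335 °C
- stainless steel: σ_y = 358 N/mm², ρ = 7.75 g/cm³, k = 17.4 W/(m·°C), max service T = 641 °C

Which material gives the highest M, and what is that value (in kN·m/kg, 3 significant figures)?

Screen on constraints: k ≥ 48.2 W/(m·K); max service T ≥ 219 °C. Survivors: tungsten, bronze.
Normalizing units and computing the index:
  tungsten: σ_y = 617.0 MPa, ρ = 19300 kg/m³
  bronze: σ_y = 362.0 MPa, ρ = 8830 kg/m³
  bronze: M = 41.0 kN·m/kg
  tungsten: M = 32.0 kN·m/kg
Bronze has the largest M.

bronze, M = 41.0 kN·m/kg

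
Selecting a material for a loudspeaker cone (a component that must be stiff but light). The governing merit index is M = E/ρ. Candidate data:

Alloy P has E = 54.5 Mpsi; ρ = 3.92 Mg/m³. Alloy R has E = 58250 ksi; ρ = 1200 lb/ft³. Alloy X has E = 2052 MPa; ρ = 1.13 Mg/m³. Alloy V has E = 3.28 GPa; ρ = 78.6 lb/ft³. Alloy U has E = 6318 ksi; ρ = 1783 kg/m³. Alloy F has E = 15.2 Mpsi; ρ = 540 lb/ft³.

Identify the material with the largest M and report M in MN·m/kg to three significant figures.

In SI units:
  alloy P: E = 375.8 GPa, ρ = 3920 kg/m³
  alloy R: E = 401.6 GPa, ρ = 19220 kg/m³
  alloy X: E = 2.052 GPa, ρ = 1130 kg/m³
  alloy V: E = 3.280 GPa, ρ = 1259 kg/m³
  alloy U: E = 43.56 GPa, ρ = 1783 kg/m³
  alloy F: E = 104.8 GPa, ρ = 8650 kg/m³
  alloy P: M = 95.9 MN·m/kg
  alloy U: M = 24.4 MN·m/kg
  alloy R: M = 20.9 MN·m/kg
  alloy F: M = 12.1 MN·m/kg
  alloy V: M = 2.61 MN·m/kg
  alloy X: M = 1.82 MN·m/kg
The maximum is for alloy P.

alloy P, M = 95.9 MN·m/kg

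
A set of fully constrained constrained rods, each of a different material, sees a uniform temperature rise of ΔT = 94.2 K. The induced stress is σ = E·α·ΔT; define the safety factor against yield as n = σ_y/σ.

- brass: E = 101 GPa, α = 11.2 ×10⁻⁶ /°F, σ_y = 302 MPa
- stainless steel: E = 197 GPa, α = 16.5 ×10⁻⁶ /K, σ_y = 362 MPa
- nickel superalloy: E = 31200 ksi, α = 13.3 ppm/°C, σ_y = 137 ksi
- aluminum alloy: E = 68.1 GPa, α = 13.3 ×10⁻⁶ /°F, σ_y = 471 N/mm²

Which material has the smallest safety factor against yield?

stainless steel

In consistent units (E in GPa, α in ×10⁻⁶/K, σ_y in MPa):
  brass: E = 101.0, α = 20.2, σ_y = 302.0 → σ = 192 MPa, n = 1.57
  stainless steel: E = 197.0, α = 16.5, σ_y = 362.0 → σ = 306 MPa, n = 1.18
  nickel superalloy: E = 215.1, α = 13.3, σ_y = 944.6 → σ = 270 MPa, n = 3.50
  aluminum alloy: E = 68.10, α = 23.9, σ_y = 471.0 → σ = 154 MPa, n = 3.07
Stainless steel has the lowest safety factor, n = 1.18.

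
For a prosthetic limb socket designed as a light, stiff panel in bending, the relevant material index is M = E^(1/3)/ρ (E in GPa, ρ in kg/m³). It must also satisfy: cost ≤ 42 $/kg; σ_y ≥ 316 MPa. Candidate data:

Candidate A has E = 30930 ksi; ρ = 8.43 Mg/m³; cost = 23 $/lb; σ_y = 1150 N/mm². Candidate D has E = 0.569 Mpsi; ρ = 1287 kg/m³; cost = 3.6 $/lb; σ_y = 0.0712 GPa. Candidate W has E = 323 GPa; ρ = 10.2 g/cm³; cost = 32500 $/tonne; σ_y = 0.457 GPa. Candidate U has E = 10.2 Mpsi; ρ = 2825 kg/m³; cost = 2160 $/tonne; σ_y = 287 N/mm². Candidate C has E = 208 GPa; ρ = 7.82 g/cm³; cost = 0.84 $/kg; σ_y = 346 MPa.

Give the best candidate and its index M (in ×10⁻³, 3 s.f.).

Screen on constraints: cost ≤ 42 $/kg; σ_y ≥ 316 MPa. Survivors: candidate W, candidate C.
Putting every candidate on a common basis:
  candidate W: E = 323.0 GPa, ρ = 10200 kg/m³
  candidate C: E = 208.0 GPa, ρ = 7820 kg/m³
  candidate C: M = 0.758×10⁻³
  candidate W: M = 0.673×10⁻³
The maximum is for candidate C.

candidate C, M = 0.758×10⁻³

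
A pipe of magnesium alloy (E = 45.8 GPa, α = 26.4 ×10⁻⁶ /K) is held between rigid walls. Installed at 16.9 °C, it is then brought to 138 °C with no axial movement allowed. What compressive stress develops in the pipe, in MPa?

146 MPa

ΔT = 121.1 K. Constrained thermal stress σ = E·α·ΔT = 45.80×10³ MPa × 26.4×10⁻⁶ × 121.1 = 146 MPa (compressive).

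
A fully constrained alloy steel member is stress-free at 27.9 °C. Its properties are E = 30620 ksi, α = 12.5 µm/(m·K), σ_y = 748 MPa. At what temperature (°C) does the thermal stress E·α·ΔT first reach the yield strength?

E = 30620 ksi = 211.1 GPa.
E·α·ΔT = 748.0 MPa ⇒ ΔT = 748.0 / (211.1×10³ × 12.5×10⁻⁶) = 283.4 K.
T = 27.9 + 283.4 = 311.3 °C.

311 °C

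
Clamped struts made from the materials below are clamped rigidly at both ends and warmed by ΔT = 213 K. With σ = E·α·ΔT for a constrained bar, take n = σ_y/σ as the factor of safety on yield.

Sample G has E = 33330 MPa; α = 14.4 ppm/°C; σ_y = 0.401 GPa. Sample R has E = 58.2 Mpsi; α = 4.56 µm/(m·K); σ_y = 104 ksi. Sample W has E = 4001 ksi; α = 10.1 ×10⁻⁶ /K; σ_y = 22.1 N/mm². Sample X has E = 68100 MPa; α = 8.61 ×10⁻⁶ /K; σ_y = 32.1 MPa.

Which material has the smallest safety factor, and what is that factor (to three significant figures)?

sample X, n = 0.257

In consistent units (E in GPa, α in ×10⁻⁶/K, σ_y in MPa):
  sample G: E = 33.33, α = 14.4, σ_y = 401.0 → σ = 102 MPa, n = 3.92
  sample R: E = 401.3, α = 4.56, σ_y = 717.1 → σ = 390 MPa, n = 1.84
  sample W: E = 27.59, α = 10.1, σ_y = 22.10 → σ = 59.3 MPa, n = 0.372
  sample X: E = 68.10, α = 8.61, σ_y = 32.10 → σ = 125 MPa, n = 0.257
Smallest n: sample X with n = 0.257.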